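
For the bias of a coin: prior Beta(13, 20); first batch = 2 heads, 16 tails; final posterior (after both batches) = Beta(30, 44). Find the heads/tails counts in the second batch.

15 heads and 8 tails

Sequential conjugate updates are equivalent to a single update on the pooled data, so total successes = posterior α − prior α and total failures = posterior β − prior β.
Total across both batches: 30−13=17 heads, 44−20=24 tails.
Subtract the first batch: 17−2=15 heads and 24−16=8 tails.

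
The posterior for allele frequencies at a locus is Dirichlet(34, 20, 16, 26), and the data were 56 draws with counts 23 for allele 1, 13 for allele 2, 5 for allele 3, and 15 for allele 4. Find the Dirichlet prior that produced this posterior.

For a Dirichlet(α) prior with multinomial counts c, the posterior is Dirichlet(α + c) componentwise.
Subtract each count from the matching posterior parameter: 34−23=11, 20−13=7, 16−5=11, 26−15=11.

Dirichlet(11, 7, 11, 11)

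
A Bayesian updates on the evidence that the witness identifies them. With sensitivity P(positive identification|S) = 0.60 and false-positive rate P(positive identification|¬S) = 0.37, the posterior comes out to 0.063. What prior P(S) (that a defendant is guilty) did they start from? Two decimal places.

Bayes' rule in odds form gives O(S|E) = O(S)·[P(E|S)/P(E|¬S)], hence O(S) = O(S|E)/LR.
Posterior odds = 0.063/(1−0.063) = 0.0672. LR = 0.60/0.37 = 1.6216.
Prior odds = 0.0672/1.6216 = 0.0414, so P(S) = 0.0414/(1+0.0414) ≈ 0.04.

P(S) = 0.04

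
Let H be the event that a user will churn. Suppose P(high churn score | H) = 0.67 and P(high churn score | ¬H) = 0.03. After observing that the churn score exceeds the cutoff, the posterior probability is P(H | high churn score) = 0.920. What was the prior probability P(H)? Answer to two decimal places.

P(H) = 0.34

In odds form, posterior odds = prior odds × likelihood ratio, so prior odds = posterior odds ÷ LR.
Posterior odds = 0.920/(1−0.920) = 11.5000. LR = 0.67/0.03 = 22.3333.
Prior odds = 11.5000/22.3333 = 0.5149, so P(H) = 0.5149/(1+0.5149) ≈ 0.34.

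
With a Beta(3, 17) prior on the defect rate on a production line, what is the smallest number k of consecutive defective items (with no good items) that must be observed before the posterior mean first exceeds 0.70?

k = 37

After k defective items and 0 good items the posterior is Beta(3+k, 17), with mean (3+k)/(3+17+k).
Set (3+k)/(20+k) > 0.70 and solve: k > (0.70·20 − 3)/(1 − 0.70) = 36.667.
The smallest integer exceeding 36.667 is 37, and checking k=37: (40)/(57) = 0.7018 > 0.70.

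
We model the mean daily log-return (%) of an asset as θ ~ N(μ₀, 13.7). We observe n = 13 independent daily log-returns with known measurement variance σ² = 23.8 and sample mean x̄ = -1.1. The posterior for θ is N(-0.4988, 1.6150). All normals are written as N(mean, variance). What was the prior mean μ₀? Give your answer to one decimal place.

μ₀ = 4.0

With known observation variance, the Normal–Normal posterior has precision τ_n = τ₀ + n/σ² and mean μ_n = (τ₀μ₀ + (n/σ²)x̄)/τ_n.
Here τ₀ = 1/13.7 = 0.072993 and τ_data = 13/23.8 = 0.546218, so τ_n = 0.619211.
Rearranging for μ₀: μ₀ = (μ_n·τ_n − τ_data·x̄)/τ₀ = (-0.4988·0.619211 − 0.546218·-1.1) / 0.072993 = 0.291977/0.072993 ≈ 4.0.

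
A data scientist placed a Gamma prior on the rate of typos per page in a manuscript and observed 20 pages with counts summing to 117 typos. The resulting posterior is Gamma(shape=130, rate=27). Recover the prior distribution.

Gamma–Poisson conjugacy: posterior shape = α + Σxᵢ, posterior rate = β + n.
So α = 130 − 117 = 13 and β = 27 − 20 = 7.

Gamma(shape=13, rate=7)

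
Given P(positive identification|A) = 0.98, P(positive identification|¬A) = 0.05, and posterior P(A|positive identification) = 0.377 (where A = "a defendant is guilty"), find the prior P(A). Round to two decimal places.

In odds form, posterior odds = prior odds × likelihood ratio, so prior odds = posterior odds ÷ LR.
Posterior odds = 0.377/(1−0.377) = 0.6051. LR = 0.98/0.05 = 19.6000.
Prior odds = 0.6051/19.6000 = 0.0309, so P(A) = 0.0309/(1+0.0309) ≈ 0.03.

P(A) = 0.03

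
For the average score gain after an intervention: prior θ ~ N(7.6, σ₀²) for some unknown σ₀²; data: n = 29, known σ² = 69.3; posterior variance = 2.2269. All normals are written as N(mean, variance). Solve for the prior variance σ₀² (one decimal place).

σ₀² = 32.7

Posterior precision equals prior precision plus data precision: 1/σ_n² = 1/σ₀² + n/σ².
So 1/σ₀² = 1/2.2269 − 29/69.3 = 0.449055 − 0.418470 = 0.030585.
Hence σ₀² = 1/0.030585 ≈ 32.7.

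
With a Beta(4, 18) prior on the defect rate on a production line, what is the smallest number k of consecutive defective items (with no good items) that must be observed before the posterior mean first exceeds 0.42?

After k defective items and 0 good items the posterior is Beta(4+k, 18), with mean (4+k)/(4+18+k).
Set (4+k)/(22+k) > 0.42 and solve: k > (0.42·22 − 4)/(1 − 0.42) = 9.034.
The smallest integer exceeding 9.034 is 10.

k = 10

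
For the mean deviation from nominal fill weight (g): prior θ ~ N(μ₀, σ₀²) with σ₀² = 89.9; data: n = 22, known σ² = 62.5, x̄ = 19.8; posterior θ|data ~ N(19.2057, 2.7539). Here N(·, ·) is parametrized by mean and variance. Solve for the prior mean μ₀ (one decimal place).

μ₀ = 0.4

The posterior mean is a precision-weighted average: μ_n = (τ₀μ₀ + τ_data·x̄)/(τ₀+τ_data), with τ₀=1/σ₀² and τ_data=n/σ².
Here τ₀ = 1/89.9 = 0.011123 and τ_data = 22/62.5 = 0.352000, so τ_n = 0.363123.
Rearranging for μ₀: μ₀ = (μ_n·τ_n − τ_data·x̄)/τ₀ = (19.2057·0.363123 − 0.352000·19.8) / 0.011123 = 0.004431/0.011123 ≈ 0.4.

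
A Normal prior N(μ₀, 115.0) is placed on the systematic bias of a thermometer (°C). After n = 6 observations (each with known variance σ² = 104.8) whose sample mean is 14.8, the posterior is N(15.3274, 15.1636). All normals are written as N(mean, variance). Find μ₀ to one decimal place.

The posterior mean is a precision-weighted average: μ_n = (τ₀μ₀ + τ_data·x̄)/(τ₀+τ_data), with τ₀=1/σ₀² and τ_data=n/σ².
Here τ₀ = 1/115.0 = 0.008696 and τ_data = 6/104.8 = 0.057252, so τ_n = 0.065948.
Rearranging for μ₀: μ₀ = (μ_n·τ_n − τ_data·x̄)/τ₀ = (15.3274·0.065948 − 0.057252·14.8) / 0.008696 = 0.163482/0.008696 ≈ 18.8.

μ₀ = 18.8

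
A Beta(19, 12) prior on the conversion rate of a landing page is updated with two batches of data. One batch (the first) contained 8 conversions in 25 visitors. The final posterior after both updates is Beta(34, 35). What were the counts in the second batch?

Sequential conjugate updates are equivalent to a single update on the pooled data, so total successes = posterior α − prior α and total failures = posterior β − prior β.
Total across both batches: 34−19=15 conversions, 35−12=23 bounces.
Subtract the first batch: 15−8=7 conversions and 23−17=6 bounces.

7 conversions and 6 bounces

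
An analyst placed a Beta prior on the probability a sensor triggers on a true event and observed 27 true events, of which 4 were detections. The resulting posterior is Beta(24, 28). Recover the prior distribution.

Beta(20, 5)

Under Beta–binomial conjugacy the posterior parameters are (α+s, β+f).
Subtract the data counts: 24−4=20, 28−23=5.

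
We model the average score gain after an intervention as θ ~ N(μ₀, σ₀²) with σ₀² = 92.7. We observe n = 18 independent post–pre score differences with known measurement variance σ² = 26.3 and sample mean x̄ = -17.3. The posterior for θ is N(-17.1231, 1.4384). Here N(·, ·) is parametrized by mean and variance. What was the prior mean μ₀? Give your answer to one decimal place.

μ₀ = -5.9

The posterior mean is a precision-weighted average: μ_n = (τ₀μ₀ + τ_data·x̄)/(τ₀+τ_data), with τ₀=1/σ₀² and τ_data=n/σ².
Here τ₀ = 1/92.7 = 0.010787 and τ_data = 18/26.3 = 0.684411, so τ_n = 0.695198.
Rearranging for μ₀: μ₀ = (μ_n·τ_n − τ_data·x̄)/τ₀ = (-17.1231·0.695198 − 0.684411·-17.3) / 0.010787 = -0.063635/0.010787 ≈ -5.9.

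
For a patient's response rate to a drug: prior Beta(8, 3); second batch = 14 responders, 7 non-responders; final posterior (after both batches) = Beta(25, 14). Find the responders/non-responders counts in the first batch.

Because Beta–binomial updating is additive in the counts, the combined data contributed (α_post−α_prior, β_post−β_prior) successes and failures.
Total across both batches: 25−8=17 responders, 14−3=11 non-responders.
Subtract the second batch: 17−14=3 responders and 11−7=4 non-responders.

3 responders and 4 non-responders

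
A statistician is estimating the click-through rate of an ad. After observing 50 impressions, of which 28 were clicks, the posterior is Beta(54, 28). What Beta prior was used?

Beta(26, 6)

Beta is conjugate to the binomial likelihood: posterior = Beta(a+s, b+f).
Subtract the data counts: 54−28=26, 28−22=6.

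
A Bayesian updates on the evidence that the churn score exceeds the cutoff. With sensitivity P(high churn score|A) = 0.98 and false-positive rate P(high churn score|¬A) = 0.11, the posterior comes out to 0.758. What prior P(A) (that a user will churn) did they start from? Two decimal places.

In odds form, posterior odds = prior odds × likelihood ratio, so prior odds = posterior odds ÷ LR.
Posterior odds = 0.758/(1−0.758) = 3.1322. LR = 0.98/0.11 = 8.9091.
Prior odds = 3.1322/8.9091 = 0.3516, so P(A) = 0.3516/(1+0.3516) ≈ 0.26.

P(A) = 0.26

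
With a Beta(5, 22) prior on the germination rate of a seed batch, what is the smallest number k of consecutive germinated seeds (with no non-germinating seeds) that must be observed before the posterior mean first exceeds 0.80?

k = 84

After k germinated seeds and 0 non-germinating seeds the posterior is Beta(5+k, 22), with mean (5+k)/(5+22+k).
Set (5+k)/(27+k) > 0.80 and solve: k > (0.80·27 − 5)/(1 − 0.80) = 83.000.
The smallest integer exceeding 83.000 is 84, and checking k=84: (89)/(111) = 0.8018 > 0.80.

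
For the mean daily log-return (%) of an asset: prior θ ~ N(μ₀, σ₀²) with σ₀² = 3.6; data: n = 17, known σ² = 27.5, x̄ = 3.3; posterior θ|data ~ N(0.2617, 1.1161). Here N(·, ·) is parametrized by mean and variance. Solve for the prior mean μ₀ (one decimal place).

With known observation variance, the Normal–Normal posterior has precision τ_n = τ₀ + n/σ² and mean μ_n = (τ₀μ₀ + (n/σ²)x̄)/τ_n.
Here τ₀ = 1/3.6 = 0.277778 and τ_data = 17/27.5 = 0.618182, so τ_n = 0.895960.
Rearranging for μ₀: μ₀ = (μ_n·τ_n − τ_data·x̄)/τ₀ = (0.2617·0.895960 − 0.618182·3.3) / 0.277778 = -1.805528/0.277778 ≈ -6.5.

μ₀ = -6.5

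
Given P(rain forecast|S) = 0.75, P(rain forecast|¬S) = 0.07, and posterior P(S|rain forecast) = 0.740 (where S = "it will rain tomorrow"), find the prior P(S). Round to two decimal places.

In odds form, posterior odds = prior odds × likelihood ratio, so prior odds = posterior odds ÷ LR.
Posterior odds = 0.740/(1−0.740) = 2.8462. LR = 0.75/0.07 = 10.7143.
Prior odds = 2.8462/10.7143 = 0.2656, so P(S) = 0.2656/(1+0.2656) ≈ 0.21.

P(S) = 0.21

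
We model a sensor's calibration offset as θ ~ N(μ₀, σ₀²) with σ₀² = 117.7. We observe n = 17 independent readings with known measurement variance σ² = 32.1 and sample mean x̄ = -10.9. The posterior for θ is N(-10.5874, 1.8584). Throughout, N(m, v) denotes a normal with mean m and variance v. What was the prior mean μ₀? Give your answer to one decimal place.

The posterior mean is a precision-weighted average: μ_n = (τ₀μ₀ + τ_data·x̄)/(τ₀+τ_data), with τ₀=1/σ₀² and τ_data=n/σ².
Here τ₀ = 1/117.7 = 0.008496 and τ_data = 17/32.1 = 0.529595, so τ_n = 0.538091.
Rearranging for μ₀: μ₀ = (μ_n·τ_n − τ_data·x̄)/τ₀ = (-10.5874·0.538091 − 0.529595·-10.9) / 0.008496 = 0.075601/0.008496 ≈ 8.9.

μ₀ = 8.9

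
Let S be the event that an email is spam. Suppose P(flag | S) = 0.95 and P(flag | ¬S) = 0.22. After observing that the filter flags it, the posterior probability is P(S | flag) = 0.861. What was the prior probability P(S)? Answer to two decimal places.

P(S) = 0.59

Bayes' rule in odds form gives O(S|E) = O(S)·[P(E|S)/P(E|¬S)], hence O(S) = O(S|E)/LR.
Posterior odds = 0.861/(1−0.861) = 6.1942. LR = 0.95/0.22 = 4.3182.
Prior odds = 6.1942/4.3182 = 1.4344, so P(S) = 1.4344/(1+1.4344) ≈ 0.59.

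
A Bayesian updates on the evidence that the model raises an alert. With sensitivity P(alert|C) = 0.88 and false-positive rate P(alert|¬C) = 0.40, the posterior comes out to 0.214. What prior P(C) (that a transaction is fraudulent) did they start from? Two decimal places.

In odds form, posterior odds = prior odds × likelihood ratio, so prior odds = posterior odds ÷ LR.
Posterior odds = 0.214/(1−0.214) = 0.2723. LR = 0.88/0.40 = 2.2000.
Prior odds = 0.2723/2.2000 = 0.1238, so P(C) = 0.1238/(1+0.1238) ≈ 0.11.

P(C) = 0.11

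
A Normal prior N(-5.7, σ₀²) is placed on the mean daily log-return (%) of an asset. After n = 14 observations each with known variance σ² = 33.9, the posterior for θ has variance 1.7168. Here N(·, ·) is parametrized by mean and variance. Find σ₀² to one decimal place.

σ₀² = 5.9

Posterior precision equals prior precision plus data precision: 1/σ_n² = 1/σ₀² + n/σ².
So 1/σ₀² = 1/1.7168 − 14/33.9 = 0.582479 − 0.412979 = 0.169500.
Hence σ₀² = 1/0.169500 ≈ 5.9.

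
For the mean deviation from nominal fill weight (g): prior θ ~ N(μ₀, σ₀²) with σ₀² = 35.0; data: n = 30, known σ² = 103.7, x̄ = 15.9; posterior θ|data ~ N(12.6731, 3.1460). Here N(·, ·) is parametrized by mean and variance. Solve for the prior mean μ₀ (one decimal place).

μ₀ = -20.0

With known observation variance, the Normal–Normal posterior has precision τ_n = τ₀ + n/σ² and mean μ_n = (τ₀μ₀ + (n/σ²)x̄)/τ_n.
Here τ₀ = 1/35.0 = 0.028571 and τ_data = 30/103.7 = 0.289296, so τ_n = 0.317867.
Rearranging for μ₀: μ₀ = (μ_n·τ_n − τ_data·x̄)/τ₀ = (12.6731·0.317867 − 0.289296·15.9) / 0.028571 = -0.571446/0.028571 ≈ -20.0.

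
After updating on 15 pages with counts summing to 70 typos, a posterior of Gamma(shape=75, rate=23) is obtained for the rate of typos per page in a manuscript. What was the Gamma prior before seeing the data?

Gamma(shape=5, rate=8)

Gamma–Poisson conjugacy: posterior shape = α + Σxᵢ, posterior rate = β + n.
So α = 75 − 70 = 5 and β = 23 − 15 = 8.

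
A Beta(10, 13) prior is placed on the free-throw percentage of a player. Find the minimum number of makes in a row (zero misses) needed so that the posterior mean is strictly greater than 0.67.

k = 17

After k makes and 0 misses the posterior is Beta(10+k, 13), with mean (10+k)/(10+13+k).
Set (10+k)/(23+k) > 0.67 and solve: k > (0.67·23 − 10)/(1 − 0.67) = 16.394.
The smallest integer exceeding 16.394 is 17.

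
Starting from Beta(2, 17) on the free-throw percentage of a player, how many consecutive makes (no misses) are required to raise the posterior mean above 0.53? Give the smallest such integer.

k = 18

After k makes and 0 misses the posterior is Beta(2+k, 17), with mean (2+k)/(2+17+k).
Set (2+k)/(19+k) > 0.53 and solve: k > (0.53·19 − 2)/(1 − 0.53) = 17.170.
The smallest integer exceeding 17.170 is 18.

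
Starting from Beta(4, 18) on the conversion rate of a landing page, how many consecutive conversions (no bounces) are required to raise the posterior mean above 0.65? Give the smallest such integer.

After k conversions and 0 bounces the posterior is Beta(4+k, 18), with mean (4+k)/(4+18+k).
Set (4+k)/(22+k) > 0.65 and solve: k > (0.65·22 − 4)/(1 − 0.65) = 29.429.
The smallest integer exceeding 29.429 is 30, and checking k=30: (34)/(52) = 0.6538 > 0.65.

k = 30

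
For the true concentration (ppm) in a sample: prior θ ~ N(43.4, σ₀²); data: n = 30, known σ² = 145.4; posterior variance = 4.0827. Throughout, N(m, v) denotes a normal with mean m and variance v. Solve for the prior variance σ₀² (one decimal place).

Posterior precision equals prior precision plus data precision: 1/σ_n² = 1/σ₀² + n/σ².
So 1/σ₀² = 1/4.0827 − 30/145.4 = 0.244936 − 0.206327 = 0.038609.
Hence σ₀² = 1/0.038609 ≈ 25.9.

σ₀² = 25.9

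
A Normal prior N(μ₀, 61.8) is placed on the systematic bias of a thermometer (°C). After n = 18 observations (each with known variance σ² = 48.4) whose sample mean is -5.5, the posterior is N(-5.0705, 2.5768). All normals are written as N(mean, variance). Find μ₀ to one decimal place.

μ₀ = 4.8

The posterior mean is a precision-weighted average: μ_n = (τ₀μ₀ + τ_data·x̄)/(τ₀+τ_data), with τ₀=1/σ₀² and τ_data=n/σ².
Here τ₀ = 1/61.8 = 0.016181 and τ_data = 18/48.4 = 0.371901, so τ_n = 0.388082.
Rearranging for μ₀: μ₀ = (μ_n·τ_n − τ_data·x̄)/τ₀ = (-5.0705·0.388082 − 0.371901·-5.5) / 0.016181 = 0.077686/0.016181 ≈ 4.8.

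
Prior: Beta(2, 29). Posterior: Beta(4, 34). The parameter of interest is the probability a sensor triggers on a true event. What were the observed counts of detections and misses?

2 detections and 5 misses

Beta is conjugate to the binomial likelihood: posterior = Beta(a+s, b+f).
Match parameters: s=4−2=2, f=34−29=5.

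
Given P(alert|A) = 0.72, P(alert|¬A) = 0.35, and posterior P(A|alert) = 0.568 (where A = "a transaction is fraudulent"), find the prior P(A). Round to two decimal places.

P(A) = 0.39

Bayes' rule in odds form gives O(A|E) = O(A)·[P(E|A)/P(E|¬A)], hence O(A) = O(A|E)/LR.
Posterior odds = 0.568/(1−0.568) = 1.3148. LR = 0.72/0.35 = 2.0571.
Prior odds = 1.3148/2.0571 = 0.6392, so P(A) = 0.6392/(1+0.6392) ≈ 0.39.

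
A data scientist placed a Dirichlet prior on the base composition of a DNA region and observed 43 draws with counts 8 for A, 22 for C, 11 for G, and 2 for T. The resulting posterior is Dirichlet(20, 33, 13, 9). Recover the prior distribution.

For a Dirichlet(α) prior with multinomial counts c, the posterior is Dirichlet(α + c) componentwise.
Subtract each count from the matching posterior parameter: 20−8=12, 33−22=11, 13−11=2, 9−2=7.

Dirichlet(12, 11, 2, 7)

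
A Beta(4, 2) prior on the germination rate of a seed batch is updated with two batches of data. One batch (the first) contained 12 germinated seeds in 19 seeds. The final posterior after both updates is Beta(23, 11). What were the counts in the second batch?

Because Beta–binomial updating is additive in the counts, the combined data contributed (α_post−α_prior, β_post−β_prior) successes and failures.
Total across both batches: 23−4=19 germinated seeds, 11−2=9 non-germinating seeds.
Subtract the first batch: 19−12=7 germinated seeds and 9−7=2 non-germinating seeds.

7 germinated seeds and 2 non-germinating seeds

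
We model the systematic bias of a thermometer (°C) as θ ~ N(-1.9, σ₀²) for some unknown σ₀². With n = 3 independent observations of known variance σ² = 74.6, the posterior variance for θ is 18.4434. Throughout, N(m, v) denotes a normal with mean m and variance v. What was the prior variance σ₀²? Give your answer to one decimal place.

σ₀² = 71.4

For the Normal–Normal model with known σ², precisions add: τ_n = τ₀ + n/σ².
So 1/σ₀² = 1/18.4434 − 3/74.6 = 0.054220 − 0.040214 = 0.014006.
Hence σ₀² = 1/0.014006 ≈ 71.4.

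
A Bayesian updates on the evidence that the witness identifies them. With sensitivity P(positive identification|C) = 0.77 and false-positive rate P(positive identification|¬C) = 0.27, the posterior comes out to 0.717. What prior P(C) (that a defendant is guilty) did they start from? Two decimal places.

P(C) = 0.47

In odds form, posterior odds = prior odds × likelihood ratio, so prior odds = posterior odds ÷ LR.
Posterior odds = 0.717/(1−0.717) = 2.5336. LR = 0.77/0.27 = 2.8519.
Prior odds = 2.5336/2.8519 = 0.8884, so P(C) = 0.8884/(1+0.8884) ≈ 0.47.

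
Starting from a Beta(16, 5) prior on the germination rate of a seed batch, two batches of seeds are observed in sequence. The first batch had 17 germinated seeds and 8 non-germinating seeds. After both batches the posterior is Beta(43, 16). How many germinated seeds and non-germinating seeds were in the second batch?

Because Beta–binomial updating is additive in the counts, the combined data contributed (α_post−α_prior, β_post−β_prior) successes and failures.
Total across both batches: 43−16=27 germinated seeds, 16−5=11 non-germinating seeds.
Subtract the first batch: 27−17=10 germinated seeds and 11−8=3 non-germinating seeds.

10 germinated seeds and 3 non-germinating seeds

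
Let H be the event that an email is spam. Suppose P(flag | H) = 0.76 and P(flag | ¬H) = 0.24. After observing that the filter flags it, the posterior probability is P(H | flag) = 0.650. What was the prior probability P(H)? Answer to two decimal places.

In odds form, posterior odds = prior odds × likelihood ratio, so prior odds = posterior odds ÷ LR.
Posterior odds = 0.650/(1−0.650) = 1.8571. LR = 0.76/0.24 = 3.1667.
Prior odds = 1.8571/3.1667 = 0.5864, so P(H) = 0.5864/(1+0.5864) ≈ 0.37.

P(H) = 0.37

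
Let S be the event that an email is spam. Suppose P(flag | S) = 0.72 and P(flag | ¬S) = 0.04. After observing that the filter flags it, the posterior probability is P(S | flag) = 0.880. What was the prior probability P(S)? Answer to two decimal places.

P(S) = 0.29

In odds form, posterior odds = prior odds × likelihood ratio, so prior odds = posterior odds ÷ LR.
Posterior odds = 0.880/(1−0.880) = 7.3333. LR = 0.72/0.04 = 18.0000.
Prior odds = 7.3333/18.0000 = 0.4074, so P(S) = 0.4074/(1+0.4074) ≈ 0.29.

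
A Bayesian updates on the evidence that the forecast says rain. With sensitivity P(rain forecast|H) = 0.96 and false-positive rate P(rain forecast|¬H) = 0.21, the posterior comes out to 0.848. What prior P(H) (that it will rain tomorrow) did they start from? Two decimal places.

Bayes' rule in odds form gives O(H|E) = O(H)·[P(E|H)/P(E|¬H)], hence O(H) = O(H|E)/LR.
Posterior odds = 0.848/(1−0.848) = 5.5789. LR = 0.96/0.21 = 4.5714.
Prior odds = 5.5789/4.5714 = 1.2204, so P(H) = 1.2204/(1+1.2204) ≈ 0.55.

P(H) = 0.55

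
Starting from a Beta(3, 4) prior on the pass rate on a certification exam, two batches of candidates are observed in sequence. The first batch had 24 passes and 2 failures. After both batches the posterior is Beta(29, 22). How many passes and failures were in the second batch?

Because Beta–binomial updating is additive in the counts, the combined data contributed (α_post−α_prior, β_post−β_prior) successes and failures.
Total across both batches: 29−3=26 passes, 22−4=18 failures.
Subtract the first batch: 26−24=2 passes and 18−2=16 failures.

2 passes and 16 failures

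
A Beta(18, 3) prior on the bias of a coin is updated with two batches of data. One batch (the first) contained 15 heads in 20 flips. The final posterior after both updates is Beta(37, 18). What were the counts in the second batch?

Because Beta–binomial updating is additive in the counts, the combined data contributed (α_post−α_prior, β_post−β_prior) successes and failures.
Total across both batches: 37−18=19 heads, 18−3=15 tails.
Subtract the first batch: 19−15=4 heads and 15−5=10 tails.

4 heads and 10 tails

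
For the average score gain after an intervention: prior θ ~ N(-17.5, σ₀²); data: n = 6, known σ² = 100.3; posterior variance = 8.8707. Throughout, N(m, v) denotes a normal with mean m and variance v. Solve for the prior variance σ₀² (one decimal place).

σ₀² = 18.9

For the Normal–Normal model with known σ², precisions add: τ_n = τ₀ + n/σ².
So 1/σ₀² = 1/8.8707 − 6/100.3 = 0.112731 − 0.059821 = 0.052910.
Hence σ₀² = 1/0.052910 ≈ 18.9.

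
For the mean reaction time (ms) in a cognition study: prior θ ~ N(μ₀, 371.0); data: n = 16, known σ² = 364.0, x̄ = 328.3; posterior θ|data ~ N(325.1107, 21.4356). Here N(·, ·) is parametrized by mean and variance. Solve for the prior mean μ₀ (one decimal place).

μ₀ = 273.1

The posterior mean is a precision-weighted average: μ_n = (τ₀μ₀ + τ_data·x̄)/(τ₀+τ_data), with τ₀=1/σ₀² and τ_data=n/σ².
Here τ₀ = 1/371.0 = 0.002695 and τ_data = 16/364.0 = 0.043956, so τ_n = 0.046651.
Rearranging for μ₀: μ₀ = (μ_n·τ_n − τ_data·x̄)/τ₀ = (325.1107·0.046651 − 0.043956·328.3) / 0.002695 = 0.735984/0.002695 ≈ 273.1.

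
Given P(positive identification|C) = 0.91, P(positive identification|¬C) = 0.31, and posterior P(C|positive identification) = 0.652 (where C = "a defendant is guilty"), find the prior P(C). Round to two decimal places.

Bayes' rule in odds form gives O(C|E) = O(C)·[P(E|C)/P(E|¬C)], hence O(C) = O(C|E)/LR.
Posterior odds = 0.652/(1−0.652) = 1.8736. LR = 0.91/0.31 = 2.9355.
Prior odds = 1.8736/2.9355 = 0.6383, so P(C) = 0.6383/(1+0.6383) ≈ 0.39.

P(C) = 0.39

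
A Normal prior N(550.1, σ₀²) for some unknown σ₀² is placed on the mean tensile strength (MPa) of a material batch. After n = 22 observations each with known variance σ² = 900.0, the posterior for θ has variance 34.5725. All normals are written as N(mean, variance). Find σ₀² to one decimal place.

Posterior precision equals prior precision plus data precision: 1/σ_n² = 1/σ₀² + n/σ².
So 1/σ₀² = 1/34.5725 − 22/900.0 = 0.028925 − 0.024444 = 0.004481.
Hence σ₀² = 1/0.004481 ≈ 223.2.

σ₀² = 223.2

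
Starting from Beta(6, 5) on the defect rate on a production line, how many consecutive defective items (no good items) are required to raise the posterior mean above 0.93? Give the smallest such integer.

k = 61

After k defective items and 0 good items the posterior is Beta(6+k, 5), with mean (6+k)/(6+5+k).
Set (6+k)/(11+k) > 0.93 and solve: k > (0.93·11 − 6)/(1 − 0.93) = 60.429.
The smallest integer exceeding 60.429 is 61, and checking k=61: (67)/(72) = 0.9306 > 0.93.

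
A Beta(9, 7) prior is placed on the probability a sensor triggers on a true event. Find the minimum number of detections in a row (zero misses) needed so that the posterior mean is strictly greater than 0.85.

k = 31

After k detections and 0 misses the posterior is Beta(9+k, 7), with mean (9+k)/(9+7+k).
Set (9+k)/(16+k) > 0.85 and solve: k > (0.85·16 − 9)/(1 − 0.85) = 30.667.
The smallest integer exceeding 30.667 is 31.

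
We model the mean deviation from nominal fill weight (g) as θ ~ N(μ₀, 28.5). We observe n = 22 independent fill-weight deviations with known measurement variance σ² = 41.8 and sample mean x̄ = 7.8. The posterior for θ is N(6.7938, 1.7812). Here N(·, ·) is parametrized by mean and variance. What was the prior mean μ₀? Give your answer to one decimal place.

μ₀ = -8.3

With known observation variance, the Normal–Normal posterior has precision τ_n = τ₀ + n/σ² and mean μ_n = (τ₀μ₀ + (n/σ²)x̄)/τ_n.
Here τ₀ = 1/28.5 = 0.035088 and τ_data = 22/41.8 = 0.526316, so τ_n = 0.561404.
Rearranging for μ₀: μ₀ = (μ_n·τ_n − τ_data·x̄)/τ₀ = (6.7938·0.561404 − 0.526316·7.8) / 0.035088 = -0.291198/0.035088 ≈ -8.3.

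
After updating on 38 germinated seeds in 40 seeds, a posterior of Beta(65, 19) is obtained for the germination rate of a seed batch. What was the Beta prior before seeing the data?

Beta(27, 17)

A Beta(a, b) prior with s successes and f failures in binomial data gives a Beta(a+s, b+f) posterior.
So a = 65 − 38 = 27 and b = 19 − 2 = 17.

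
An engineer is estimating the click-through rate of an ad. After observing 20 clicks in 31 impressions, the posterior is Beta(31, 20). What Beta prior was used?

Beta(11, 9)

A Beta(α, β) prior with s successes and f failures in binomial data gives a Beta(α+s, β+f) posterior.
So α = 31 − 20 = 11 and β = 20 − 11 = 9.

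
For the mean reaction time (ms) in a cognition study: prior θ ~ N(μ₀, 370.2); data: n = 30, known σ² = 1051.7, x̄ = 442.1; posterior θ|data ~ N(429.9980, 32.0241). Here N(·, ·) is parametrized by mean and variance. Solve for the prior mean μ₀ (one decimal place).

μ₀ = 302.2

With known observation variance, the Normal–Normal posterior has precision τ_n = τ₀ + n/σ² and mean μ_n = (τ₀μ₀ + (n/σ²)x̄)/τ_n.
Here τ₀ = 1/370.2 = 0.002701 and τ_data = 30/1051.7 = 0.028525, so τ_n = 0.031226.
Rearranging for μ₀: μ₀ = (μ_n·τ_n − τ_data·x̄)/τ₀ = (429.9980·0.031226 − 0.028525·442.1) / 0.002701 = 0.816215/0.002701 ≈ 302.2.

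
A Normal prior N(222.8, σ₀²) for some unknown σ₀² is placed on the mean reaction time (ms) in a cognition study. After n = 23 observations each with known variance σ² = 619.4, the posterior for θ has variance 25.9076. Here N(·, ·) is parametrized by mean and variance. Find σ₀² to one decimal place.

For the Normal–Normal model with known σ², precisions add: τ_n = τ₀ + n/σ².
So 1/σ₀² = 1/25.9076 − 23/619.4 = 0.038599 − 0.037133 = 0.001466.
Hence σ₀² = 1/0.001466 ≈ 682.1.

σ₀² = 682.1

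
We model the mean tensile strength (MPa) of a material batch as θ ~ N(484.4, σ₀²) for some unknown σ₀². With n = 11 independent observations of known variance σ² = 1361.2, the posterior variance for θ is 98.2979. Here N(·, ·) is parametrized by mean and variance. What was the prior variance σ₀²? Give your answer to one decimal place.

σ₀² = 478.0

Posterior precision equals prior precision plus data precision: 1/σ_n² = 1/σ₀² + n/σ².
So 1/σ₀² = 1/98.2979 − 11/1361.2 = 0.010173 − 0.008081 = 0.002092.
Hence σ₀² = 1/0.002092 ≈ 478.0.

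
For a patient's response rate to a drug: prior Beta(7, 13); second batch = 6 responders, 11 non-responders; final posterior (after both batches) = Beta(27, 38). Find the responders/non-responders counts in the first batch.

Because Beta–binomial updating is additive in the counts, the combined data contributed (α_post−α_prior, β_post−β_prior) successes and failures.
Total across both batches: 27−7=20 responders, 38−13=25 non-responders.
Subtract the second batch: 20−6=14 responders and 25−11=14 non-responders.

14 responders and 14 non-responders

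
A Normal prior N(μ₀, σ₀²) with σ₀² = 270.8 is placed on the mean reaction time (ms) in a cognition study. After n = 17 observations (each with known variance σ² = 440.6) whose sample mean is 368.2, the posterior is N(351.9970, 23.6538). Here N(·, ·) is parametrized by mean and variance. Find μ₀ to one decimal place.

μ₀ = 182.7

The posterior mean is a precision-weighted average: μ_n = (τ₀μ₀ + τ_data·x̄)/(τ₀+τ_data), with τ₀=1/σ₀² and τ_data=n/σ².
Here τ₀ = 1/270.8 = 0.003693 and τ_data = 17/440.6 = 0.038584, so τ_n = 0.042277.
Rearranging for μ₀: μ₀ = (μ_n·τ_n − τ_data·x̄)/τ₀ = (351.9970·0.042277 − 0.038584·368.2) / 0.003693 = 0.674748/0.003693 ≈ 182.7.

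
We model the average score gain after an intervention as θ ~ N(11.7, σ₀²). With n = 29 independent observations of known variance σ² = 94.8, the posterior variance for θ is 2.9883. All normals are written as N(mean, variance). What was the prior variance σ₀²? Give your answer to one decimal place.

Posterior precision equals prior precision plus data precision: 1/σ_n² = 1/σ₀² + n/σ².
So 1/σ₀² = 1/2.9883 − 29/94.8 = 0.334638 − 0.305907 = 0.028731.
Hence σ₀² = 1/0.028731 ≈ 34.8.

σ₀² = 34.8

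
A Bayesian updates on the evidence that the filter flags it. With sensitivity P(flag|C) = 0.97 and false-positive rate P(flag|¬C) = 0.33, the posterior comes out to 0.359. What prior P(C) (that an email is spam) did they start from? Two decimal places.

P(C) = 0.16

Bayes' rule in odds form gives O(C|E) = O(C)·[P(E|C)/P(E|¬C)], hence O(C) = O(C|E)/LR.
Posterior odds = 0.359/(1−0.359) = 0.5601. LR = 0.97/0.33 = 2.9394.
Prior odds = 0.5601/2.9394 = 0.1905, so P(C) = 0.1905/(1+0.1905) ≈ 0.16.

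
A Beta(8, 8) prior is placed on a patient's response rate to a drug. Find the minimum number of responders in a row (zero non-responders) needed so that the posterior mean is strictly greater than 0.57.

k = 3

After k responders and 0 non-responders the posterior is Beta(8+k, 8), with mean (8+k)/(8+8+k).
Set (8+k)/(16+k) > 0.57 and solve: k > (0.57·16 − 8)/(1 − 0.57) = 2.605.
The smallest integer exceeding 2.605 is 3, and checking k=3: (11)/(19) = 0.5789 > 0.57.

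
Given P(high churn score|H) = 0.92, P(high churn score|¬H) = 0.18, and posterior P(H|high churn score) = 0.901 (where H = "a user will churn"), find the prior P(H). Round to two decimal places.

P(H) = 0.64

Bayes' rule in odds form gives O(H|E) = O(H)·[P(E|H)/P(E|¬H)], hence O(H) = O(H|E)/LR.
Posterior odds = 0.901/(1−0.901) = 9.1010. LR = 0.92/0.18 = 5.1111.
Prior odds = 9.1010/5.1111 = 1.7806, so P(H) = 1.7806/(1+1.7806) ≈ 0.64.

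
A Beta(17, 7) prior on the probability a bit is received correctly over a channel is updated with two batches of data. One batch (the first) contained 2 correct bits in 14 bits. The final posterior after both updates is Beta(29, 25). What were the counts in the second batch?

Sequential conjugate updates are equivalent to a single update on the pooled data, so total successes = posterior α − prior α and total failures = posterior β − prior β.
Total across both batches: 29−17=12 correct bits, 25−7=18 errors.
Subtract the first batch: 12−2=10 correct bits and 18−12=6 errors.

10 correct bits and 6 errors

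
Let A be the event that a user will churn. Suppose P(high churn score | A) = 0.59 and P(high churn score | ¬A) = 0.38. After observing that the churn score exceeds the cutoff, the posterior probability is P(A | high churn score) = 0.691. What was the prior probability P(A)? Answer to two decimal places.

In odds form, posterior odds = prior odds × likelihood ratio, so prior odds = posterior odds ÷ LR.
Posterior odds = 0.691/(1−0.691) = 2.2362. LR = 0.59/0.38 = 1.5526.
Prior odds = 2.2362/1.5526 = 1.4403, so P(A) = 1.4403/(1+1.4403) ≈ 0.59.

P(A) = 0.59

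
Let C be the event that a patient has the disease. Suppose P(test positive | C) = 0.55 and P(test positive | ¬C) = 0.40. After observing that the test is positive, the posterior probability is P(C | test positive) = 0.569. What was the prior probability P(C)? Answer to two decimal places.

Bayes' rule in odds form gives O(C|E) = O(C)·[P(E|C)/P(E|¬C)], hence O(C) = O(C|E)/LR.
Posterior odds = 0.569/(1−0.569) = 1.3202. LR = 0.55/0.40 = 1.3750.
Prior odds = 1.3202/1.3750 = 0.9601, so P(C) = 0.9601/(1+0.9601) ≈ 0.49.

P(C) = 0.49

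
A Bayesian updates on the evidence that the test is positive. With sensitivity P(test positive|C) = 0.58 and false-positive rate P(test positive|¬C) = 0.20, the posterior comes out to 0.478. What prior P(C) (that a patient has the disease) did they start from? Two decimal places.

Bayes' rule in odds form gives O(C|E) = O(C)·[P(E|C)/P(E|¬C)], hence O(C) = O(C|E)/LR.
Posterior odds = 0.478/(1−0.478) = 0.9157. LR = 0.58/0.20 = 2.9000.
Prior odds = 0.9157/2.9000 = 0.3158, so P(C) = 0.3158/(1+0.3158) ≈ 0.24.

P(C) = 0.24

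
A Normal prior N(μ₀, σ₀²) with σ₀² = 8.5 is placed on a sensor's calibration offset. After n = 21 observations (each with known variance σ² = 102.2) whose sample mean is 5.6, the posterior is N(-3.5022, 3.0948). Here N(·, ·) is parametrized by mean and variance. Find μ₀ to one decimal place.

The posterior mean is a precision-weighted average: μ_n = (τ₀μ₀ + τ_data·x̄)/(τ₀+τ_data), with τ₀=1/σ₀² and τ_data=n/σ².
Here τ₀ = 1/8.5 = 0.117647 and τ_data = 21/102.2 = 0.205479, so τ_n = 0.323126.
Rearranging for μ₀: μ₀ = (μ_n·τ_n − τ_data·x̄)/τ₀ = (-3.5022·0.323126 − 0.205479·5.6) / 0.117647 = -2.282334/0.117647 ≈ -19.4.

μ₀ = -19.4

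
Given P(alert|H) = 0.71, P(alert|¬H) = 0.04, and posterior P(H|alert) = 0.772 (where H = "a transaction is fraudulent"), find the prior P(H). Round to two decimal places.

In odds form, posterior odds = prior odds × likelihood ratio, so prior odds = posterior odds ÷ LR.
Posterior odds = 0.772/(1−0.772) = 3.3860. LR = 0.71/0.04 = 17.7500.
Prior odds = 3.3860/17.7500 = 0.1908, so P(H) = 0.1908/(1+0.1908) ≈ 0.16.

P(H) = 0.16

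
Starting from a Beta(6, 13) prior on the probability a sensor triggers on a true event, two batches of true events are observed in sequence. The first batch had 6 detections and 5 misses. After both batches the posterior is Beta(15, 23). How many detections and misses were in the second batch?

3 detections and 5 misses

Because Beta–binomial updating is additive in the counts, the combined data contributed (α_post−α_prior, β_post−β_prior) successes and failures.
Total across both batches: 15−6=9 detections, 23−13=10 misses.
Subtract the first batch: 9−6=3 detections and 10−5=5 misses.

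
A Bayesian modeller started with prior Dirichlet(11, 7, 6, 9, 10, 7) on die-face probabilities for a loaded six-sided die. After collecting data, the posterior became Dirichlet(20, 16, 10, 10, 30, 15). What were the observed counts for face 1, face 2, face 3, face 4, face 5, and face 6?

For a Dirichlet(α) prior with multinomial counts c, the posterior is Dirichlet(α + c) componentwise.
Counts are posterior − prior componentwise: 20−11=9, 16−7=9, 10−6=4, 10−9=1, 30−10=20, 15−7=8.

counts (9, 9, 4, 1, 20, 8)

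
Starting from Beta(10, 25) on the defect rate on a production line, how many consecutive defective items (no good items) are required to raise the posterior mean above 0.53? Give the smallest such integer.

k = 19

After k defective items and 0 good items the posterior is Beta(10+k, 25), with mean (10+k)/(10+25+k).
Set (10+k)/(35+k) > 0.53 and solve: k > (0.53·35 − 10)/(1 − 0.53) = 18.191.
The smallest integer exceeding 18.191 is 19.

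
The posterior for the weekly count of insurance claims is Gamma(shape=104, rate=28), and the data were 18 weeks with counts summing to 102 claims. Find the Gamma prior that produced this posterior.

Gamma(shape=2, rate=10)

A Gamma(α, β) prior (rate parametrization) on a Poisson rate with n observations summing to S gives posterior Gamma(α+S, β+n).
So α = 104 − 102 = 2 and β = 28 − 18 = 10.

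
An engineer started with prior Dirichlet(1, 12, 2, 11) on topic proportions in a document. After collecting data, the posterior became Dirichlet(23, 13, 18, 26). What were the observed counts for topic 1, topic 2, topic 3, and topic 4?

counts (22, 1, 16, 15)

For a Dirichlet(α) prior with multinomial counts c, the posterior is Dirichlet(α + c) componentwise.
Counts are posterior − prior componentwise: 23−1=22, 13−12=1, 18−2=16, 26−11=15.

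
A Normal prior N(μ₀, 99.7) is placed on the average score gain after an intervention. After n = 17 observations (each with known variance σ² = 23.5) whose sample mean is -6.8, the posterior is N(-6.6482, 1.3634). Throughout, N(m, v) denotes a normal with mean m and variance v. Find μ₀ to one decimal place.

μ₀ = 4.3

With known observation variance, the Normal–Normal posterior has precision τ_n = τ₀ + n/σ² and mean μ_n = (τ₀μ₀ + (n/σ²)x̄)/τ_n.
Here τ₀ = 1/99.7 = 0.010030 and τ_data = 17/23.5 = 0.723404, so τ_n = 0.733434.
Rearranging for μ₀: μ₀ = (μ_n·τ_n − τ_data·x̄)/τ₀ = (-6.6482·0.733434 − 0.723404·-6.8) / 0.010030 = 0.043131/0.010030 ≈ 4.3.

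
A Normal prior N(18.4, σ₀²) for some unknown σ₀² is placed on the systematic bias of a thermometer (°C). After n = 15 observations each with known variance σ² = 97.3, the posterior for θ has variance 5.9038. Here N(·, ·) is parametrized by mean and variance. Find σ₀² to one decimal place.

Posterior precision equals prior precision plus data precision: 1/σ_n² = 1/σ₀² + n/σ².
So 1/σ₀² = 1/5.9038 − 15/97.3 = 0.169382 − 0.154162 = 0.015220.
Hence σ₀² = 1/0.015220 ≈ 65.7.

σ₀² = 65.7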